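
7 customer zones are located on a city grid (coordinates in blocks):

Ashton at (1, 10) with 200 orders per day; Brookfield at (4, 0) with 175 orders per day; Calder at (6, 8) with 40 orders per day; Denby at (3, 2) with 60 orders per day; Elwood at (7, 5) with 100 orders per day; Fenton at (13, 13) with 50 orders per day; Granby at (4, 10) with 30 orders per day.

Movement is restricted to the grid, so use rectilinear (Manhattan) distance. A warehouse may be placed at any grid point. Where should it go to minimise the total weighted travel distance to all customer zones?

Manhattan distance separates: Σwᵢ(|x−xᵢ|+|y−yᵢ|) = Σwᵢ|x−xᵢ| + Σwᵢ|y−yᵢ|, so x and y are optimised independently as 1-D weighted medians.
Total weight W = 655; half = 327.5.
x-coordinate, sorted with cumulative weight:
  x=1 (Ashton, w=200) cum 200
  x=3 (Denby, w=60) cum 260
  x=4 (Brookfield, w=175) cum 435  ← median
  x=4 (Granby, w=30) cum 465
  x=6 (Calder, w=40) cum 505
  x=7 (Elwood, w=100) cum 605
  x=13 (Fenton, w=50) cum 655
⇒ x* = 4
y-coordinate, sorted with cumulative weight:
  y=0 (Brookfield, w=175) cum 175
  y=2 (Denby, w=60) cum 235
  y=5 (Elwood, w=100) cum 335  ← median
  y=8 (Calder, w=40) cum 375
  y=10 (Ashton, w=200) cum 575
  y=10 (Granby, w=30) cum 605
  y=13 (Fenton, w=50) cum 655
⇒ y* = 5

(4, 5)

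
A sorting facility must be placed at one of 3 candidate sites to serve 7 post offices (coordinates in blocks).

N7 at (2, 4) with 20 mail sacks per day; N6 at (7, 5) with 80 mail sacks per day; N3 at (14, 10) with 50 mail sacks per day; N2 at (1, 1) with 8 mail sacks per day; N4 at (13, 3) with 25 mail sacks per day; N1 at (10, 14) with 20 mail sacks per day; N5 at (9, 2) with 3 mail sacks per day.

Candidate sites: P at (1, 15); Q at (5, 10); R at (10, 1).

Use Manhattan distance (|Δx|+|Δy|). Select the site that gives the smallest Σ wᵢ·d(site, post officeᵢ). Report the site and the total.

Q, total 1885 blocks

Total weighted distance at each candidate:
  P (1, 15): total = 3395
  Q (5, 10): total = 1885
  R (10, 1): total = 1893
Minimum is at Q with total 1885 blocks.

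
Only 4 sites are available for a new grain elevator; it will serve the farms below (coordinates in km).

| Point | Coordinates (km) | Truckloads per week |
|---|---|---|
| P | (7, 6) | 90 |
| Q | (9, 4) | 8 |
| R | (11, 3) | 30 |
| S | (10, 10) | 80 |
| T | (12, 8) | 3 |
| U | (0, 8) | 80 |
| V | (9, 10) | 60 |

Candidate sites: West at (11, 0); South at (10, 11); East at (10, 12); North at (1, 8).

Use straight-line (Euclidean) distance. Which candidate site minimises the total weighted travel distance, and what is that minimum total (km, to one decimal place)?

Total weighted distance at each candidate:
  West (11, 0): total = 3303.0
  South (10, 11): total = 1834.1
  East (10, 12): total = 2109.1
  North (1, 8): total = 2321.5
Minimum is at South with total 1834.1 km.

South, total 1834.1 km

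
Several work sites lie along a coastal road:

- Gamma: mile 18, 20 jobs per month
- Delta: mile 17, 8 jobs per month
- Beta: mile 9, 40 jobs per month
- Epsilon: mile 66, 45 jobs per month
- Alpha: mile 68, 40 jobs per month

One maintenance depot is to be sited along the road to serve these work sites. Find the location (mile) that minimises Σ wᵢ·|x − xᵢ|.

For a sum of weighted absolute distances on a line, the optimum is the weighted median (not the mean). Total weight W = 153; half-weight = 76.5.
Sort by position and accumulate weight:
  mile 9 (Beta, w=40) → cum 40
  mile 17 (Delta, w=8) → cum 48
  mile 18 (Gamma, w=20) → cum 68
  mile 66 (Epsilon, w=45) → cum 113  ≥ 76.5 → median here
  mile 68 (Alpha, w=40) → cum 153
Optimal location: mile 66.

x = 66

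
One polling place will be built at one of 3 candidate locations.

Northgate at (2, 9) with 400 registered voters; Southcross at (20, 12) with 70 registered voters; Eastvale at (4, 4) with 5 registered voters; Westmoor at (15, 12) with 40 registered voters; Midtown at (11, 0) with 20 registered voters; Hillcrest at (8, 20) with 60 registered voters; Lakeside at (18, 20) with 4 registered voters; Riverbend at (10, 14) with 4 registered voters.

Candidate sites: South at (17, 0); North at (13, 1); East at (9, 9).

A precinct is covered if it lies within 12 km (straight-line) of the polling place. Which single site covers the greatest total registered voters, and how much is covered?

Coverage radius r = 12 km; a point is covered iff (Δx)²+(Δy)² ≤ 12² = 144.
  South (17, 0): covers {Midtown} → 20
  North (13, 1): covers {Eastvale, Westmoor, Midtown} → 65
  East (9, 9): covers {Northgate, Southcross, Eastvale, Westmoor, Midtown, Hillcrest, Riverbend} → 599
Maximum coverage at East: 599 registered voters.

East, covering 599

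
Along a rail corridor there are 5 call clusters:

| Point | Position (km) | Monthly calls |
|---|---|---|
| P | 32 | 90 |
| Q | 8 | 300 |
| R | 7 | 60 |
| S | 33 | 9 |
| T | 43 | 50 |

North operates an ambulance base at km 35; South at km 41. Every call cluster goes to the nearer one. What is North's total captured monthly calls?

459

The indifferent point is the midpoint (35+41)/2 = 38; call clusters left of it (closer to North at 35) go to North, those right go to South.
  R at 7 (w=60) → North
  Q at 8 (w=300) → North
  P at 32 (w=90) → North
  S at 33 (w=9) → North
  T at 43 (w=50) → South
North captures 459; South captures 50.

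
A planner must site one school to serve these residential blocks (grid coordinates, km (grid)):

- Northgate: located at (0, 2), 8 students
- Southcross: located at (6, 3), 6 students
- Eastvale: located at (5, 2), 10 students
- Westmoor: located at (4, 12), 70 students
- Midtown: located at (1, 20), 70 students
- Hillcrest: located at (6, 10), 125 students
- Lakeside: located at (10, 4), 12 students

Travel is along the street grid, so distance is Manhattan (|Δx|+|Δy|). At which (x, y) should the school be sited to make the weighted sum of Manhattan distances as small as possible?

Manhattan distance separates: Σwᵢ(|x−xᵢ|+|y−yᵢ|) = Σwᵢ|x−xᵢ| + Σwᵢ|y−yᵢ|, so x and y are optimised independently as 1-D weighted medians.
Total weight W = 301; half = 150.5.
x-coordinate, sorted with cumulative weight:
  x=0 (Northgate, w=8) cum 8
  x=1 (Midtown, w=70) cum 78
  x=4 (Westmoor, w=70) cum 148
  x=5 (Eastvale, w=10) cum 158  ← median
  x=6 (Southcross, w=6) cum 164
  x=6 (Hillcrest, w=125) cum 289
  x=10 (Lakeside, w=12) cum 301
⇒ x* = 5
y-coordinate, sorted with cumulative weight:
  y=2 (Northgate, w=8) cum 8
  y=2 (Eastvale, w=10) cum 18
  y=3 (Southcross, w=6) cum 24
  y=4 (Lakeside, w=12) cum 36
  y=10 (Hillcrest, w=125) cum 161  ← median
  y=12 (Westmoor, w=70) cum 231
  y=20 (Midtown, w=70) cum 301
⇒ y* = 10

(5, 10)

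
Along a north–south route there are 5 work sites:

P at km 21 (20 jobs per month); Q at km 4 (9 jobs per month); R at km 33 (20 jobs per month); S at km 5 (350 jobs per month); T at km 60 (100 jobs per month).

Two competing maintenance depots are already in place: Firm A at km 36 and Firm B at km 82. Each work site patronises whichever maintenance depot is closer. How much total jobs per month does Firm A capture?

399

The indifferent point is the midpoint (36+82)/2 = 59; work sites left of it (closer to Firm A at 36) go to Firm A, those right go to Firm B.
  Q at 4 (w=9) → Firm A
  S at 5 (w=350) → Firm A
  P at 21 (w=20) → Firm A
  R at 33 (w=20) → Firm A
  T at 60 (w=100) → Firm B
Firm A captures 399; Firm B captures 100.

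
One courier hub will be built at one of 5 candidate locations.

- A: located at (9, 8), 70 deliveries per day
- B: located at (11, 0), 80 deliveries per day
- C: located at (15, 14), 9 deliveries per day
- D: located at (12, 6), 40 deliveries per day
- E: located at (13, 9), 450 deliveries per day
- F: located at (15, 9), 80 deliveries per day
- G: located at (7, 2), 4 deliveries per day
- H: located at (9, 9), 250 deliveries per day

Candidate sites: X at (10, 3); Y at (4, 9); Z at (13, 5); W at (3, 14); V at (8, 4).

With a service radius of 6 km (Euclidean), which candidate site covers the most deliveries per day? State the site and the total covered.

Z, covering 970

Coverage radius r = 6 km; a point is covered iff (Δx)²+(Δy)² ≤ 6² = 36.
  X (10, 3): covers {A, B, D, G} → 194
  Y (4, 9): covers {A, H} → 320
  Z (13, 5): covers {A, B, D, E, F, H} → 970
  W (3, 14): covers {none} → 0
  V (8, 4): covers {A, B, D, G, H} → 444
Maximum coverage at Z: 970 deliveries per day.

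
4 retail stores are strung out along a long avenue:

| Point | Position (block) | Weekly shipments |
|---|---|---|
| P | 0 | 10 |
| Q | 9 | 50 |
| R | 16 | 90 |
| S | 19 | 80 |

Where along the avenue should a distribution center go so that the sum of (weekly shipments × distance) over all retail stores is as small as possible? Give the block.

For a sum of weighted absolute distances on a line, the optimum is the weighted median (not the mean). Total weight W = 230; half-weight = 115.
Sort by position and accumulate weight:
  block 0 (P, w=10) → cum 10
  block 9 (Q, w=50) → cum 60
  block 16 (R, w=90) → cum 150  ≥ 115 → median here
  block 19 (S, w=80) → cum 230
Optimal location: block 16.

x = 16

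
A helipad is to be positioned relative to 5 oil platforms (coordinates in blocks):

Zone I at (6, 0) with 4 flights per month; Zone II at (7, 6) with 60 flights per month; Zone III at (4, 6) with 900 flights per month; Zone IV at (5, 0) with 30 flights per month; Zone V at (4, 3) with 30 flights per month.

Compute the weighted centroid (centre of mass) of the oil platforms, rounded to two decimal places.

(4.21, 5.71)

The minimiser of Σwᵢ‖p−pᵢ‖² is the weighted centroid p* = (Σwᵢpᵢ)/(Σwᵢ).
Σwᵢ = 1024.
Σwᵢxᵢ = 4·6 + 60·7 + 900·4 + 30·5 + 30·4 = 4314.
Σwᵢyᵢ = 4·0 + 60·6 + 900·6 + 30·0 + 30·3 = 5850.
x* = 4314/1024 = 4.21, y* = 5850/1024 = 5.71.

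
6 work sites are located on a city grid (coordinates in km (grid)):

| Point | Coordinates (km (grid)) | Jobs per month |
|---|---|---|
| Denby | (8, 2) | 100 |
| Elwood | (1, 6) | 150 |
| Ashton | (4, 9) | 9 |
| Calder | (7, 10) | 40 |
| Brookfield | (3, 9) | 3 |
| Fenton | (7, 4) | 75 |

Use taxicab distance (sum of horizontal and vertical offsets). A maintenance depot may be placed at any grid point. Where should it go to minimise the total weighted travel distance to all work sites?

(7, 6)

Manhattan distance separates: Σwᵢ(|x−xᵢ|+|y−yᵢ|) = Σwᵢ|x−xᵢ| + Σwᵢ|y−yᵢ|, so x and y are optimised independently as 1-D weighted medians.
Total weight W = 377; half = 188.5.
x-coordinate, sorted with cumulative weight:
  x=1 (Elwood, w=150) cum 150
  x=3 (Brookfield, w=3) cum 153
  x=4 (Ashton, w=9) cum 162
  x=7 (Calder, w=40) cum 202  ← median
  x=7 (Fenton, w=75) cum 277
  x=8 (Denby, w=100) cum 377
⇒ x* = 7
y-coordinate, sorted with cumulative weight:
  y=2 (Denby, w=100) cum 100
  y=4 (Fenton, w=75) cum 175
  y=6 (Elwood, w=150) cum 325  ← median
  y=9 (Ashton, w=9) cum 334
  y=9 (Brookfield, w=3) cum 337
  y=10 (Calder, w=40) cum 377
⇒ y* = 6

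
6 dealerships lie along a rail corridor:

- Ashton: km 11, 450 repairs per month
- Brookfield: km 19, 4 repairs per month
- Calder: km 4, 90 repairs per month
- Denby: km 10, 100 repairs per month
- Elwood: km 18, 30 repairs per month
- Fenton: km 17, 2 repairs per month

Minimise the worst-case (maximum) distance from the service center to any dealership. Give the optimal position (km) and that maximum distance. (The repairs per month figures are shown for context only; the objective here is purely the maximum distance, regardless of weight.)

location 11.5, max distance 7.5

The 1-center on a line is the midpoint of the two extreme points: leftmost at 4, rightmost at 19.
Optimal location = (4 + 19)/2 = 11.5; maximum distance = (19 − 4)/2 = 7.5.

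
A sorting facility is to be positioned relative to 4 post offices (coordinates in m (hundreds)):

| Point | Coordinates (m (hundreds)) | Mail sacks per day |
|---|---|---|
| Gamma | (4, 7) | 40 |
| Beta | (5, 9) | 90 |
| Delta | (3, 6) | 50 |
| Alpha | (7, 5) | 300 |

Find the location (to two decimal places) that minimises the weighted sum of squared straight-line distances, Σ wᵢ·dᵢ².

The minimiser of Σwᵢ‖p−pᵢ‖² is the weighted centroid p* = (Σwᵢpᵢ)/(Σwᵢ).
Σwᵢ = 480.
Σwᵢxᵢ = 40·4 + 90·5 + 50·3 + 300·7 = 2860.
Σwᵢyᵢ = 40·7 + 90·9 + 50·6 + 300·5 = 2890.
x* = 2860/480 = 5.96, y* = 2890/480 = 6.02.

(5.96, 6.02)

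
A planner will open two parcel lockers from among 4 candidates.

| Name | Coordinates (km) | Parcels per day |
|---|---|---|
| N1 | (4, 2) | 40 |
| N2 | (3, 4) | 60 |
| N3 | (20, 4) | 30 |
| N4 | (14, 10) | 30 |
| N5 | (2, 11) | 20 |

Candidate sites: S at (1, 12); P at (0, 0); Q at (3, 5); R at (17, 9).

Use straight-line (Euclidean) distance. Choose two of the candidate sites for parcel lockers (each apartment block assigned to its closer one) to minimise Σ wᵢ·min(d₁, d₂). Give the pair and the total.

{Q, R}, total 577.9

Evaluate every pair (each demand assigned to the nearer of the two):
  {Q, R}: total = 577.9
  {P, R}: total = 972.3
  {S, Q}: total = 1088.1
  {P, Q}: total = 1181.5
  {S, R}: total = 1210.5
  {S, P}: total = 1513.6
Best pair: {Q, R} with total 577.9.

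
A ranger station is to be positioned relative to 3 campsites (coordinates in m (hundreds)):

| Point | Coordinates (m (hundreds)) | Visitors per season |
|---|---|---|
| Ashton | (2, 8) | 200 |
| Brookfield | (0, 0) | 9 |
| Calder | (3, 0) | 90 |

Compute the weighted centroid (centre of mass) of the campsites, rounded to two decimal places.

(2.24, 5.35)

The minimiser of Σwᵢ‖p−pᵢ‖² is the weighted centroid p* = (Σwᵢpᵢ)/(Σwᵢ).
Σwᵢ = 299.
Σwᵢxᵢ = 200·2 + 9·0 + 90·3 = 670.
Σwᵢyᵢ = 200·8 + 9·0 + 90·0 = 1600.
x* = 670/299 = 2.24, y* = 1600/299 = 5.35.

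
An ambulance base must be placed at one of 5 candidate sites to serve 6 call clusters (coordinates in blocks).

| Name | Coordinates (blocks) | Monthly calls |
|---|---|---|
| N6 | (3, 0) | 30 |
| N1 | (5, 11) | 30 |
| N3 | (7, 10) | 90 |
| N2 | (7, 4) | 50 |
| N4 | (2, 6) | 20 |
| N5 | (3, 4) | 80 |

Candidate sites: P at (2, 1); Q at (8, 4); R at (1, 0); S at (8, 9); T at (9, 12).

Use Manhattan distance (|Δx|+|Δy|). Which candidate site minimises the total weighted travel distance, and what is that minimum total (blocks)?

Q, total 1810 blocks

Total weighted distance at each candidate:
  P (2, 1): total = 2530
  Q (8, 4): total = 1810
  R (1, 0): total = 3070
  S (8, 9): total = 2030
  T (9, 12): total = 2930
Minimum is at Q with total 1810 blocks.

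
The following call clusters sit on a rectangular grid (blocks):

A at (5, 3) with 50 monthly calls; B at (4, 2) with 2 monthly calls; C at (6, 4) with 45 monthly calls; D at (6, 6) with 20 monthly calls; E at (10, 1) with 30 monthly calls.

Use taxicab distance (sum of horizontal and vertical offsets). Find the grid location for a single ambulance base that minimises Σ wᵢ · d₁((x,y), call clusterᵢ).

Manhattan distance separates: Σwᵢ(|x−xᵢ|+|y−yᵢ|) = Σwᵢ|x−xᵢ| + Σwᵢ|y−yᵢ|, so x and y are optimised independently as 1-D weighted medians.
Total weight W = 147; half = 73.5.
x-coordinate, sorted with cumulative weight:
  x=4 (B, w=2) cum 2
  x=5 (A, w=50) cum 52
  x=6 (C, w=45) cum 97  ← median
  x=6 (D, w=20) cum 117
  x=10 (E, w=30) cum 147
⇒ x* = 6
y-coordinate, sorted with cumulative weight:
  y=1 (E, w=30) cum 30
  y=2 (B, w=2) cum 32
  y=3 (A, w=50) cum 82  ← median
  y=4 (C, w=45) cum 127
  y=6 (D, w=20) cum 147
⇒ y* = 3

(6, 3)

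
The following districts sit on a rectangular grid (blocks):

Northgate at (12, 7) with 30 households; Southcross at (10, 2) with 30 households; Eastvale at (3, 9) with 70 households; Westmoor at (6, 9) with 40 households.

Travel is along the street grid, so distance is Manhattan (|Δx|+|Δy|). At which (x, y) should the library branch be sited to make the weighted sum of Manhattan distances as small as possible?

Manhattan distance separates: Σwᵢ(|x−xᵢ|+|y−yᵢ|) = Σwᵢ|x−xᵢ| + Σwᵢ|y−yᵢ|, so x and y are optimised independently as 1-D weighted medians.
Total weight W = 170; half = 85.
x-coordinate, sorted with cumulative weight:
  x=3 (Eastvale, w=70) cum 70
  x=6 (Westmoor, w=40) cum 110  ← median
  x=10 (Southcross, w=30) cum 140
  x=12 (Northgate, w=30) cum 170
⇒ x* = 6
y-coordinate, sorted with cumulative weight:
  y=2 (Southcross, w=30) cum 30
  y=7 (Northgate, w=30) cum 60
  y=9 (Eastvale, w=70) cum 130  ← median
  y=9 (Westmoor, w=40) cum 170
⇒ y* = 9

(6, 9)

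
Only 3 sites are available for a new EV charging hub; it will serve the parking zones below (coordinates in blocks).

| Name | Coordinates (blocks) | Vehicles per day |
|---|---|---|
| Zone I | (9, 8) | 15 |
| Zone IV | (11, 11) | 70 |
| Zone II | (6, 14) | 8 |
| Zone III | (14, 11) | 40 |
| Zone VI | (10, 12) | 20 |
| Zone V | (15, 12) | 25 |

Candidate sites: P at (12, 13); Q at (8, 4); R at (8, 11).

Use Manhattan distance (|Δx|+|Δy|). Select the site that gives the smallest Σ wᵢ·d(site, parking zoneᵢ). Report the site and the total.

P, total 706 blocks

Total weighted distance at each candidate:
  P (12, 13): total = 706
  Q (8, 4): total = 1966
  R (8, 11): total = 810
Minimum is at P with total 706 blocks.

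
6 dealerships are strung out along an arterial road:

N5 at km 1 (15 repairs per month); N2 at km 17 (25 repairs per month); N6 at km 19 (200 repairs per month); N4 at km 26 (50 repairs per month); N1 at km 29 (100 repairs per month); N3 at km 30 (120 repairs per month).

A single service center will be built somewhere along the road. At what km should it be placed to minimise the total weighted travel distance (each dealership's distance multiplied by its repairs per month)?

x = 26

For a sum of weighted absolute distances on a line, the optimum is the weighted median (not the mean). Total weight W = 510; half-weight = 255.
Sort by position and accumulate weight:
  km 1 (N5, w=15) → cum 15
  km 17 (N2, w=25) → cum 40
  km 19 (N6, w=200) → cum 240
  km 26 (N4, w=50) → cum 290  ≥ 255 → median here
  km 29 (N1, w=100) → cum 390
  km 30 (N3, w=120) → cum 510
Optimal location: km 26.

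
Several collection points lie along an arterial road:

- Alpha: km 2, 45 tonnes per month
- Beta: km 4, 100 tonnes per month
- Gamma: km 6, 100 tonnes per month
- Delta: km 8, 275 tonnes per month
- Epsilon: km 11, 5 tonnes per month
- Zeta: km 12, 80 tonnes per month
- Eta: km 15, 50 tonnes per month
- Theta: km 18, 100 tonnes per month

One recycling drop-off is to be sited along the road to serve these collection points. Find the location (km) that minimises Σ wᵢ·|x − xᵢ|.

x = 8

For a sum of weighted absolute distances on a line, the optimum is the weighted median (not the mean). Total weight W = 755; half-weight = 377.5.
Sort by position and accumulate weight:
  km 2 (Alpha, w=45) → cum 45
  km 4 (Beta, w=100) → cum 145
  km 6 (Gamma, w=100) → cum 245
  km 8 (Delta, w=275) → cum 520  ≥ 377.5 → median here
  km 11 (Epsilon, w=5) → cum 525
  km 12 (Zeta, w=80) → cum 605
  km 15 (Eta, w=50) → cum 655
  km 18 (Theta, w=100) → cum 755
Optimal location: km 8.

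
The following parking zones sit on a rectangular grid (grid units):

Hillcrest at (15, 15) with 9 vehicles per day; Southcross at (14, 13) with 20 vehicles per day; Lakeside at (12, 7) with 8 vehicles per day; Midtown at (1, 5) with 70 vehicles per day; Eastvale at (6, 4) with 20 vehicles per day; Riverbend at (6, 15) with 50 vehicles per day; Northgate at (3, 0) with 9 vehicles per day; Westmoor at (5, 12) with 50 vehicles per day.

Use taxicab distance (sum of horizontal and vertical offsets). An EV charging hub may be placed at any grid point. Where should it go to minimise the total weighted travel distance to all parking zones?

Manhattan distance separates: Σwᵢ(|x−xᵢ|+|y−yᵢ|) = Σwᵢ|x−xᵢ| + Σwᵢ|y−yᵢ|, so x and y are optimised independently as 1-D weighted medians.
Total weight W = 236; half = 118.
x-coordinate, sorted with cumulative weight:
  x=1 (Midtown, w=70) cum 70
  x=3 (Northgate, w=9) cum 79
  x=5 (Westmoor, w=50) cum 129  ← median
  x=6 (Eastvale, w=20) cum 149
  x=6 (Riverbend, w=50) cum 199
  x=12 (Lakeside, w=8) cum 207
  x=14 (Southcross, w=20) cum 227
  x=15 (Hillcrest, w=9) cum 236
⇒ x* = 5
y-coordinate, sorted with cumulative weight:
  y=0 (Northgate, w=9) cum 9
  y=4 (Eastvale, w=20) cum 29
  y=5 (Midtown, w=70) cum 99
  y=7 (Lakeside, w=8) cum 107
  y=12 (Westmoor, w=50) cum 157  ← median
  y=13 (Southcross, w=20) cum 177
  y=15 (Hillcrest, w=9) cum 186
  y=15 (Riverbend, w=50) cum 236
⇒ y* = 12

(5, 12)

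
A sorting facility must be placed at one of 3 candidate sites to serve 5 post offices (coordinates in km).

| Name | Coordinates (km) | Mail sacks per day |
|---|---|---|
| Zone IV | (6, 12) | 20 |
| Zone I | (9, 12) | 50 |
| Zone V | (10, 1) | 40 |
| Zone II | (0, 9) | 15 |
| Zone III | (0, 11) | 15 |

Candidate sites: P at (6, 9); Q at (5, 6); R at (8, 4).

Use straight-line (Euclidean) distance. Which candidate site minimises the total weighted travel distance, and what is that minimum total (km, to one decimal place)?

P, total 814.8 km

Total weighted distance at each candidate:
  P (6, 9): total = 814.8
  Q (5, 6): total = 958.6
  R (8, 4): total = 1013.2
Minimum is at P with total 814.8 km.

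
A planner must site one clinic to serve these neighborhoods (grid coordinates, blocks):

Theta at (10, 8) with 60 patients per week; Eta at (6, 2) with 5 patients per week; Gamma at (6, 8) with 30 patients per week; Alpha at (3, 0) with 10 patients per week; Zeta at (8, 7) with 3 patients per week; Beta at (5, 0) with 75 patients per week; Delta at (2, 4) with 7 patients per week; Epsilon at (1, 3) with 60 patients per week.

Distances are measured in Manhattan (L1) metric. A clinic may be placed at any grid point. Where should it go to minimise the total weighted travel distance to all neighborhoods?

(5, 3)

Manhattan distance separates: Σwᵢ(|x−xᵢ|+|y−yᵢ|) = Σwᵢ|x−xᵢ| + Σwᵢ|y−yᵢ|, so x and y are optimised independently as 1-D weighted medians.
Total weight W = 250; half = 125.
x-coordinate, sorted with cumulative weight:
  x=1 (Epsilon, w=60) cum 60
  x=2 (Delta, w=7) cum 67
  x=3 (Alpha, w=10) cum 77
  x=5 (Beta, w=75) cum 152  ← median
  x=6 (Eta, w=5) cum 157
  x=6 (Gamma, w=30) cum 187
  x=8 (Zeta, w=3) cum 190
  x=10 (Theta, w=60) cum 250
⇒ x* = 5
y-coordinate, sorted with cumulative weight:
  y=0 (Alpha, w=10) cum 10
  y=0 (Beta, w=75) cum 85
  y=2 (Eta, w=5) cum 90
  y=3 (Epsilon, w=60) cum 150  ← median
  y=4 (Delta, w=7) cum 157
  y=7 (Zeta, w=3) cum 160
  y=8 (Theta, w=60) cum 220
  y=8 (Gamma, w=30) cum 250
⇒ y* = 3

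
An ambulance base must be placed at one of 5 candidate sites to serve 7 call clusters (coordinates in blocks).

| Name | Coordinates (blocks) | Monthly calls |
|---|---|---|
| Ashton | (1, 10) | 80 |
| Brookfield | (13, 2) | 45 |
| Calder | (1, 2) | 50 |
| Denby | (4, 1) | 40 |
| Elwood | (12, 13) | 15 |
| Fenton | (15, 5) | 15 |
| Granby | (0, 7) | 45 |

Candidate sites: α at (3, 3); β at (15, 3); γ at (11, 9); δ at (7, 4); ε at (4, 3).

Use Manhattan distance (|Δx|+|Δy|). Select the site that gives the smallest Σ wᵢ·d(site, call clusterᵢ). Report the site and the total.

Total weighted distance at each candidate:
  α (3, 3): total = 2295
  β (15, 3): total = 4165
  γ (11, 9): total = 3515
  δ (7, 4): total = 2755
  ε (4, 3): total = 2355
Minimum is at α with total 2295 blocks.

α, total 2295 blocks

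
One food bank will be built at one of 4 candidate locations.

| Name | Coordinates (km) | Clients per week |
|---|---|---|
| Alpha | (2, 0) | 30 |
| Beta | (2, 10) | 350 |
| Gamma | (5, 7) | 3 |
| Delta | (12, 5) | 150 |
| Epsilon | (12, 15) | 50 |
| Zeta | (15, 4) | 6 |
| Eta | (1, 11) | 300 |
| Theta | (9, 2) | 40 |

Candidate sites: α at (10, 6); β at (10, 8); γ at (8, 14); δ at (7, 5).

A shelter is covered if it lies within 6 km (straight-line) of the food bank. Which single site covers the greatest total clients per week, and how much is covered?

Coverage radius r = 6 km; a point is covered iff (Δx)²+(Δy)² ≤ 6² = 36.
  α (10, 6): covers {Gamma, Delta, Zeta, Theta} → 199
  β (10, 8): covers {Gamma, Delta} → 153
  γ (8, 14): covers {Epsilon} → 50
  δ (7, 5): covers {Gamma, Delta, Theta} → 193
Maximum coverage at α: 199 clients per week.

α, covering 199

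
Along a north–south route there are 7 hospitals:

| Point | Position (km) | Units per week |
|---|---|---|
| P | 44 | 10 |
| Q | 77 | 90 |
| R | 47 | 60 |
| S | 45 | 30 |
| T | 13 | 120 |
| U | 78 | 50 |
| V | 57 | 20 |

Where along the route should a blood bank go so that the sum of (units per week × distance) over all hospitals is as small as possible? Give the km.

For a sum of weighted absolute distances on a line, the optimum is the weighted median (not the mean). Total weight W = 380; half-weight = 190.
Sort by position and accumulate weight:
  km 13 (T, w=120) → cum 120
  km 44 (P, w=10) → cum 130
  km 45 (S, w=30) → cum 160
  km 47 (R, w=60) → cum 220  ≥ 190 → median here
  km 57 (V, w=20) → cum 240
  km 77 (Q, w=90) → cum 330
  km 78 (U, w=50) → cum 380
Optimal location: km 47.

x = 47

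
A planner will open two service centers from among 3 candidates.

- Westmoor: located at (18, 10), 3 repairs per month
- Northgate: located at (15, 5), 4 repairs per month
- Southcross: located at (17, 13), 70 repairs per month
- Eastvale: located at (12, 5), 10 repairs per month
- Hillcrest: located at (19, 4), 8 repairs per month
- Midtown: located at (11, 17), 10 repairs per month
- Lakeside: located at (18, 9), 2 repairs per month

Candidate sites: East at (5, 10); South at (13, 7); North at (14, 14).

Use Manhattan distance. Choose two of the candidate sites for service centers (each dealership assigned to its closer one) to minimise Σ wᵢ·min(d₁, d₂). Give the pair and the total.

{South, North}, total 496

Evaluate every pair (each demand assigned to the nearer of the two):
  {South, North}: total = 496
  {East, North}: total = 652
  {East, South}: total = 976
Best pair: {South, North} with total 496.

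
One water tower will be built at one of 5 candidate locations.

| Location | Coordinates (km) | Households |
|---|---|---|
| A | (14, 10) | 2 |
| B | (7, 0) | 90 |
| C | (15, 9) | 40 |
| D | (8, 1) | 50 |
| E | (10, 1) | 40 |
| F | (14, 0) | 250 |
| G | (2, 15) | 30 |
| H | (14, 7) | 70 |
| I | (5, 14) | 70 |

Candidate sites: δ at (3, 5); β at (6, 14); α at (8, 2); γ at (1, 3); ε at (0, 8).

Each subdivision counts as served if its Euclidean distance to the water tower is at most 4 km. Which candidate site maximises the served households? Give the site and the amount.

Coverage radius r = 4 km; a point is covered iff (Δx)²+(Δy)² ≤ 4² = 16.
  δ (3, 5): covers {none} → 0
  β (6, 14): covers {I} → 70
  α (8, 2): covers {B, D, E} → 180
  γ (1, 3): covers {none} → 0
  ε (0, 8): covers {none} → 0
Maximum coverage at α: 180 households.

α, covering 180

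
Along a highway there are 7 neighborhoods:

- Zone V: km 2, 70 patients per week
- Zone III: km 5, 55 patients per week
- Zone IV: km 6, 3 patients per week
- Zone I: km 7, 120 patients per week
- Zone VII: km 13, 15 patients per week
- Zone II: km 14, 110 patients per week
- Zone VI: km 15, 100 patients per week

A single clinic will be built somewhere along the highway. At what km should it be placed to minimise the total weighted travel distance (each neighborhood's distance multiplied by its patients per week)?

For a sum of weighted absolute distances on a line, the optimum is the weighted median (not the mean). Total weight W = 473; half-weight = 236.5.
Sort by position and accumulate weight:
  km 2 (Zone V, w=70) → cum 70
  km 5 (Zone III, w=55) → cum 125
  km 6 (Zone IV, w=3) → cum 128
  km 7 (Zone I, w=120) → cum 248  ≥ 236.5 → median here
  km 13 (Zone VII, w=15) → cum 263
  km 14 (Zone II, w=110) → cum 373
  km 15 (Zone VI, w=100) → cum 473
Optimal location: km 7.

x = 7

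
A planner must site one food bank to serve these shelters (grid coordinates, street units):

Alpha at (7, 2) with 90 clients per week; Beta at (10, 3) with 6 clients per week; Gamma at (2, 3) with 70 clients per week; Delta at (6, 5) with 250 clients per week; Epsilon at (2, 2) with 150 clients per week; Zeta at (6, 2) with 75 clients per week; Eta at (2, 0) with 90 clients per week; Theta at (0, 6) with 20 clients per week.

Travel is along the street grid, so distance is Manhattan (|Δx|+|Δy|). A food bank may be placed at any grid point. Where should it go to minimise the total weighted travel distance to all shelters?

Manhattan distance separates: Σwᵢ(|x−xᵢ|+|y−yᵢ|) = Σwᵢ|x−xᵢ| + Σwᵢ|y−yᵢ|, so x and y are optimised independently as 1-D weighted medians.
Total weight W = 751; half = 375.5.
x-coordinate, sorted with cumulative weight:
  x=0 (Theta, w=20) cum 20
  x=2 (Gamma, w=70) cum 90
  x=2 (Epsilon, w=150) cum 240
  x=2 (Eta, w=90) cum 330
  x=6 (Delta, w=250) cum 580  ← median
  x=6 (Zeta, w=75) cum 655
  x=7 (Alpha, w=90) cum 745
  x=10 (Beta, w=6) cum 751
⇒ x* = 6
y-coordinate, sorted with cumulative weight:
  y=0 (Eta, w=90) cum 90
  y=2 (Alpha, w=90) cum 180
  y=2 (Epsilon, w=150) cum 330
  y=2 (Zeta, w=75) cum 405  ← median
  y=3 (Beta, w=6) cum 411
  y=3 (Gamma, w=70) cum 481
  y=5 (Delta, w=250) cum 731
  y=6 (Theta, w=20) cum 751
⇒ y* = 2

(6, 2)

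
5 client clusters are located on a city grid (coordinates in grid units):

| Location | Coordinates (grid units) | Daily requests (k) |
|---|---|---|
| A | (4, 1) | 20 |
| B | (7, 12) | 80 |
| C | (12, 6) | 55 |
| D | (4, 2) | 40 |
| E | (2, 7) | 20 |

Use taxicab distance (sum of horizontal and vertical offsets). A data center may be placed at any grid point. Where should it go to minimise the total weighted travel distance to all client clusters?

Manhattan distance separates: Σwᵢ(|x−xᵢ|+|y−yᵢ|) = Σwᵢ|x−xᵢ| + Σwᵢ|y−yᵢ|, so x and y are optimised independently as 1-D weighted medians.
Total weight W = 215; half = 107.5.
x-coordinate, sorted with cumulative weight:
  x=2 (E, w=20) cum 20
  x=4 (A, w=20) cum 40
  x=4 (D, w=40) cum 80
  x=7 (B, w=80) cum 160  ← median
  x=12 (C, w=55) cum 215
⇒ x* = 7
y-coordinate, sorted with cumulative weight:
  y=1 (A, w=20) cum 20
  y=2 (D, w=40) cum 60
  y=6 (C, w=55) cum 115  ← median
  y=7 (E, w=20) cum 135
  y=12 (B, w=80) cum 215
⇒ y* = 6

(7, 6)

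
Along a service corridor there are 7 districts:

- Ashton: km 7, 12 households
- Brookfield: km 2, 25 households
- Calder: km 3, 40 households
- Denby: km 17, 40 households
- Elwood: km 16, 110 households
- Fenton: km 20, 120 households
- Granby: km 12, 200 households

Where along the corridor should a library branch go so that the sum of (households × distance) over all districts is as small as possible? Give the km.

For a sum of weighted absolute distances on a line, the optimum is the weighted median (not the mean). Total weight W = 547; half-weight = 273.5.
Sort by position and accumulate weight:
  km 2 (Brookfield, w=25) → cum 25
  km 3 (Calder, w=40) → cum 65
  km 7 (Ashton, w=12) → cum 77
  km 12 (Granby, w=200) → cum 277  ≥ 273.5 → median here
  km 16 (Elwood, w=110) → cum 387
  km 17 (Denby, w=40) → cum 427
  km 20 (Fenton, w=120) → cum 547
Optimal location: km 12.

x = 12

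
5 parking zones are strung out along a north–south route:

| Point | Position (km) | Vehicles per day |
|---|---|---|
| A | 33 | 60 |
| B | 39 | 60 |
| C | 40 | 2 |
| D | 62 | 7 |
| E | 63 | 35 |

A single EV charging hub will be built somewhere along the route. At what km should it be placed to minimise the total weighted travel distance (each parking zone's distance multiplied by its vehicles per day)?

x = 39

For a sum of weighted absolute distances on a line, the optimum is the weighted median (not the mean). Total weight W = 164; half-weight = 82.
Sort by position and accumulate weight:
  km 33 (A, w=60) → cum 60
  km 39 (B, w=60) → cum 120  ≥ 82 → median here
  km 40 (C, w=2) → cum 122
  km 62 (D, w=7) → cum 129
  km 63 (E, w=35) → cum 164
Optimal location: km 39.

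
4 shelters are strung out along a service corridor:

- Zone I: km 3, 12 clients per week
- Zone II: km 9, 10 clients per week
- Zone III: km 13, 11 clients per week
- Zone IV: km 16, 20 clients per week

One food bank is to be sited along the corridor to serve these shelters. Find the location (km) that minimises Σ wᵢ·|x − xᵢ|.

x = 13

For a sum of weighted absolute distances on a line, the optimum is the weighted median (not the mean). Total weight W = 53; half-weight = 26.5.
Sort by position and accumulate weight:
  km 3 (Zone I, w=12) → cum 12
  km 9 (Zone II, w=10) → cum 22
  km 13 (Zone III, w=11) → cum 33  ≥ 26.5 → median here
  km 16 (Zone IV, w=20) → cum 53
Optimal location: km 13.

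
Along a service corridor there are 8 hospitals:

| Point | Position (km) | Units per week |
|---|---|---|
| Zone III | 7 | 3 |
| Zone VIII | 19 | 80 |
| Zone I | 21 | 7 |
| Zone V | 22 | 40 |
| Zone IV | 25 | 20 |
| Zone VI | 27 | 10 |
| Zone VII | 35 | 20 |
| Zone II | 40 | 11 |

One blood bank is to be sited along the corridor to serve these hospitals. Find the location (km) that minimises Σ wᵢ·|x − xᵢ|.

For a sum of weighted absolute distances on a line, the optimum is the weighted median (not the mean). Total weight W = 191; half-weight = 95.5.
Sort by position and accumulate weight:
  km 7 (Zone III, w=3) → cum 3
  km 19 (Zone VIII, w=80) → cum 83
  km 21 (Zone I, w=7) → cum 90
  km 22 (Zone V, w=40) → cum 130  ≥ 95.5 → median here
  km 25 (Zone IV, w=20) → cum 150
  km 27 (Zone VI, w=10) → cum 160
  km 35 (Zone VII, w=20) → cum 180
  km 40 (Zone II, w=11) → cum 191
Optimal location: km 22.

x = 22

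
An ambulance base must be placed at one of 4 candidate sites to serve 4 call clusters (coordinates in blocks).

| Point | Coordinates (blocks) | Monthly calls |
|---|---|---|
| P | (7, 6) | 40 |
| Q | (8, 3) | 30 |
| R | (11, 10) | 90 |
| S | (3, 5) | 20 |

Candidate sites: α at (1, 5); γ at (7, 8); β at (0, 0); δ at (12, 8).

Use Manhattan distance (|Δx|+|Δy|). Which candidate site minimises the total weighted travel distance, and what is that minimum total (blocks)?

γ, total 940 blocks

Total weighted distance at each candidate:
  α (1, 5): total = 1940
  γ (7, 8): total = 940
  β (0, 0): total = 2900
  δ (12, 8): total = 1060
Minimum is at γ with total 940 blocks.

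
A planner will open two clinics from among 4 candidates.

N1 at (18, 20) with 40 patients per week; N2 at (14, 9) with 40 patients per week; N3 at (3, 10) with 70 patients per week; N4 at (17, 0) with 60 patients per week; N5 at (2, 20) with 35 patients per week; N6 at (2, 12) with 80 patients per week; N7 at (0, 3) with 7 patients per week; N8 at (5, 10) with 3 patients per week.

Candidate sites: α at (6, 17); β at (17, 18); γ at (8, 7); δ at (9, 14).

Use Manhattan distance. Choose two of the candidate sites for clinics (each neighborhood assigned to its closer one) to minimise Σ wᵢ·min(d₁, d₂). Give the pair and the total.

{α, γ}, total 3507

Evaluate every pair (each demand assigned to the nearer of the two):
  {α, γ}: total = 3507
  {α, β}: total = 3509
  {β, γ}: total = 3537
  {β, δ}: total = 3639
  {γ, δ}: total = 3717
  {α, δ}: total = 4149
Best pair: {α, γ} with total 3507.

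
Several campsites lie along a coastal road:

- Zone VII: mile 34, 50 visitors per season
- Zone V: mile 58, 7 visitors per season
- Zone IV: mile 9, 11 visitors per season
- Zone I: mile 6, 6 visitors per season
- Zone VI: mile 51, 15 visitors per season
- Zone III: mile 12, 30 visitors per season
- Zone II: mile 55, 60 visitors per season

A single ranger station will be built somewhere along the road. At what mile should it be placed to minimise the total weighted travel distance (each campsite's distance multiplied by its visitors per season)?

For a sum of weighted absolute distances on a line, the optimum is the weighted median (not the mean). Total weight W = 179; half-weight = 89.5.
Sort by position and accumulate weight:
  mile 6 (Zone I, w=6) → cum 6
  mile 9 (Zone IV, w=11) → cum 17
  mile 12 (Zone III, w=30) → cum 47
  mile 34 (Zone VII, w=50) → cum 97  ≥ 89.5 → median here
  mile 51 (Zone VI, w=15) → cum 112
  mile 55 (Zone II, w=60) → cum 172
  mile 58 (Zone V, w=7) → cum 179
Optimal location: mile 34.

x = 34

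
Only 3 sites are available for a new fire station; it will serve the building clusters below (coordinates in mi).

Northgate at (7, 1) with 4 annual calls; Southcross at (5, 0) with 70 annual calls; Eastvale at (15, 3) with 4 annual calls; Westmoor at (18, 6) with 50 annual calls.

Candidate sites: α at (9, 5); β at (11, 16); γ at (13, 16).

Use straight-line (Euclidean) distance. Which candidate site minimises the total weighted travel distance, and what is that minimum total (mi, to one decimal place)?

α, total 944.2 mi

Total weighted distance at each candidate:
  α (9, 5): total = 944.2
  β (11, 16): total = 1923.0
  γ (13, 16): total = 1928.4
Minimum is at α with total 944.2 mi.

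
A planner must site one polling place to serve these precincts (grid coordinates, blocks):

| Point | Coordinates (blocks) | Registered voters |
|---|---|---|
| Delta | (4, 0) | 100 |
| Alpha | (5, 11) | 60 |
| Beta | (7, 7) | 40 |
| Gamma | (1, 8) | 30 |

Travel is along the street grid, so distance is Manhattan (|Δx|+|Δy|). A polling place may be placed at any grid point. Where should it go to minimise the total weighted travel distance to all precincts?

Manhattan distance separates: Σwᵢ(|x−xᵢ|+|y−yᵢ|) = Σwᵢ|x−xᵢ| + Σwᵢ|y−yᵢ|, so x and y are optimised independently as 1-D weighted medians.
Total weight W = 230; half = 115.
x-coordinate, sorted with cumulative weight:
  x=1 (Gamma, w=30) cum 30
  x=4 (Delta, w=100) cum 130  ← median
  x=5 (Alpha, w=60) cum 190
  x=7 (Beta, w=40) cum 230
⇒ x* = 4
y-coordinate, sorted with cumulative weight:
  y=0 (Delta, w=100) cum 100
  y=7 (Beta, w=40) cum 140  ← median
  y=8 (Gamma, w=30) cum 170
  y=11 (Alpha, w=60) cum 230
⇒ y* = 7

(4, 7)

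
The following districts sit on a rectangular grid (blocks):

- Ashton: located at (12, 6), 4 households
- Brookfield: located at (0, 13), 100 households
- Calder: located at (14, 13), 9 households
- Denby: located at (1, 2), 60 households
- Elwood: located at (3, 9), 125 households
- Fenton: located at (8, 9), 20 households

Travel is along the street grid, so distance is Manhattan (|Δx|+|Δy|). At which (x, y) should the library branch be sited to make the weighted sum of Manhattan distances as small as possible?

(1, 9)

Manhattan distance separates: Σwᵢ(|x−xᵢ|+|y−yᵢ|) = Σwᵢ|x−xᵢ| + Σwᵢ|y−yᵢ|, so x and y are optimised independently as 1-D weighted medians.
Total weight W = 318; half = 159.
x-coordinate, sorted with cumulative weight:
  x=0 (Brookfield, w=100) cum 100
  x=1 (Denby, w=60) cum 160  ← median
  x=3 (Elwood, w=125) cum 285
  x=8 (Fenton, w=20) cum 305
  x=12 (Ashton, w=4) cum 309
  x=14 (Calder, w=9) cum 318
⇒ x* = 1
y-coordinate, sorted with cumulative weight:
  y=2 (Denby, w=60) cum 60
  y=6 (Ashton, w=4) cum 64
  y=9 (Elwood, w=125) cum 189  ← median
  y=9 (Fenton, w=20) cum 209
  y=13 (Brookfield, w=100) cum 309
  y=13 (Calder, w=9) cum 318
⇒ y* = 9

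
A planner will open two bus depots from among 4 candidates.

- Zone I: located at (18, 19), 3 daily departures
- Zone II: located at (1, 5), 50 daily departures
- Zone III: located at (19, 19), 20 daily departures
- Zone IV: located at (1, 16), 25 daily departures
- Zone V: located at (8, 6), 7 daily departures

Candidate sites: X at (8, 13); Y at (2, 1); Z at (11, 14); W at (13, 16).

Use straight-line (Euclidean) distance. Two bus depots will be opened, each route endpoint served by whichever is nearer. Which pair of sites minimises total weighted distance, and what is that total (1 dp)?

Evaluate every pair (each demand assigned to the nearer of the two):
  {Y, W}: total = 712.5
  {Y, Z}: total = 730.3
  {X, Y}: total = 731.1
  {X, W}: total = 922.6
  {X, Z}: total = 985.4
  {Z, W}: total = 1139.1
Best pair: {Y, W} with total 712.5.

{Y, W}, total 712.5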